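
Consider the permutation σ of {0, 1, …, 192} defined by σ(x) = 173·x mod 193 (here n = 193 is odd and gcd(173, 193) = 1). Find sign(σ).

-1

Orbit of 164 under x↦173x: [164, 1, 173, 14, 106, 3, 133]… (length divides ord_193(173)).
The orbit structure of x ↦ 173x mod 193: 4 orbits of sizes [64, 64, 64, 1].
4 cycles on 193: each ℓ→(−1)^(ℓ−1), product (−1)^189 = -1.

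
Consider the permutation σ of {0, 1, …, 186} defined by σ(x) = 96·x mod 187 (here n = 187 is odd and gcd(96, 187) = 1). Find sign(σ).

+1

Start at x=59: 59 → 54 → 135 → 57 → 49 → 29 → 166 → … (one orbit).
Cycle lengths of π_96 on ℤ/187ℤ: [80, 80, 16, 10, 1]; 5 cycles in total.
sign(π) = (−1)^{n − #cycles} = (−1)^{187−5} = (−1)^182 = +1.
Check: (96/187) = +1 by Zolotarev.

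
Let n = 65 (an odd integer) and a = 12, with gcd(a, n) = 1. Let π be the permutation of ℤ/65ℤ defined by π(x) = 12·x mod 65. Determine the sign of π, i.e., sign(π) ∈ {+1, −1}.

Start at x=1: 1 → 12 → 14 → 38 → 1 (one orbit).
The orbit structure of x ↦ 12x mod 65: 20 orbits of sizes [4, 4, 4, 4, 4, 4, 4, 4, 4, 4, 4, 4, 4, 2, 2, 2, 2, 2, 2, 1].
65 − 20 = 45 transpositions; sign(π) = (−1)^45 = -1.
Zolotarev: (12|65) = -1, matching the cycle-count sign.

-1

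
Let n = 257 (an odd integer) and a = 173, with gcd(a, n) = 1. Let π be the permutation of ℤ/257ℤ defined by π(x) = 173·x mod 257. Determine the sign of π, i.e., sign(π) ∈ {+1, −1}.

Trace 16: π^k(16) = [16, 198, 73, 36, 60, 100, 81] for k=0..6.
3 cycles of lengths [128, 128, 1].
sign(π) = (−1)^{n − #cycles} = (−1)^{257−3} = (−1)^254 = +1.
Via Zolotarev, sign(π_{173}) = (173|257) = +1.

+1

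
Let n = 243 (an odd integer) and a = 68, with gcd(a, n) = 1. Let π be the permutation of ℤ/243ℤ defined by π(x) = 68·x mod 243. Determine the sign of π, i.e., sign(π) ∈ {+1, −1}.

-1

Start at x=197: 197 → 31 → 164 → 217 → 176 → 61 → 17 → … (one orbit).
Cycle lengths of π_68 on ℤ/243ℤ: [162, 54, 18, 6, 2, 1]; 6 cycles in total.
With 6 cycles on 243 points, sign = (−1)^{243−6} = -1.
Via Zolotarev, sign(π_{68}) = (68|243) = -1.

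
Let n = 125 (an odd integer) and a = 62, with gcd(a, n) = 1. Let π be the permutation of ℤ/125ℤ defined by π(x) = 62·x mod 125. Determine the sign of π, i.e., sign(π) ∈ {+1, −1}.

-1

Start at x=43: 43 → 41 → 42 → 104 → 73 → 26 → 112 → … (one orbit).
π_62 has 4 disjoint cycles with lengths [100, 20, 4, 1] on {0,…,124}.
4 cycles on 125: each ℓ→(−1)^(ℓ−1), product (−1)^121 = -1.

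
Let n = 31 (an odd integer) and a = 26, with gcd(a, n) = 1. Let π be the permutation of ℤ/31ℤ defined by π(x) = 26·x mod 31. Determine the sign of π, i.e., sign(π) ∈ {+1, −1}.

Trace 25: π^k(25) = [25, 30, 5, 6, 1, 26] for k=0..5.
The orbit structure of x ↦ 26x mod 31: 6 orbits of sizes [6, 6, 6, 6, 6, 1].
Σ(ℓ_i−1) = 31−6 = 25; sign = (−1)^25 = -1.

-1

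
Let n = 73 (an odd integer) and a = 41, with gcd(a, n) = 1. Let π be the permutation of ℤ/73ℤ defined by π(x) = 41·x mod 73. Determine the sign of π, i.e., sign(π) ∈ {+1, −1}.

Orbit of 72 under x↦41x: [72, 32, 71, 64, 69, 55, 65]… (length divides ord_73(41)).
5 cycles of lengths [18, 18, 18, 18, 1].
73 − 5 = 68 transpositions; sign(π) = (−1)^68 = +1.
The Jacobi symbol (41|73) = +1 (Zolotarev) agrees.

+1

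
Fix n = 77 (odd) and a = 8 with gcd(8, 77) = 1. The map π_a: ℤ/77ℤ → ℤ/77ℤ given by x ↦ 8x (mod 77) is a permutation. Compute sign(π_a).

-1

Start at x=71: 71 → 29 → 1 → 8 → 64 → 50 → 15 → … (one orbit).
14 cycles of lengths [10, 10, 10, 10, 10, 10, 10, 1, 1, 1, 1, 1, 1, 1].
Σ(ℓ_i−1) = 77−14 = 63; sign = (−1)^63 = -1.
(8|77)_J = -1 (Zolotarev's lemma cross-check).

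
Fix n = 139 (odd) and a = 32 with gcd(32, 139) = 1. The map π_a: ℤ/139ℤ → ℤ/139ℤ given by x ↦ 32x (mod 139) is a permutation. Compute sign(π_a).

Start at x=31: 31 → 19 → 52 → 135 → 11 → 74 → 5 → … (one orbit).
π_32 has 2 disjoint cycles with lengths [138, 1] on {0,…,138}.
2 cycles on 139: each ℓ→(−1)^(ℓ−1), product (−1)^137 = -1.
Via Zolotarev, sign(π_{32}) = (32|139) = -1.

-1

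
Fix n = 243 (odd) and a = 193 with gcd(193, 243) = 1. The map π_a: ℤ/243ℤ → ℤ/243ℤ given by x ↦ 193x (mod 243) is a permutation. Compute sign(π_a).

Orbit of 214 under x↦193x: [214, 235, 157, 169, 55, 166, 205]… (length divides ord_243(193)).
11 cycles of lengths [81, 81, 27, 27, 9, 9, 3, 3, 1, 1, 1].
Σ(ℓ_i−1) = 243−11 = 232; sign = (−1)^232 = +1.

+1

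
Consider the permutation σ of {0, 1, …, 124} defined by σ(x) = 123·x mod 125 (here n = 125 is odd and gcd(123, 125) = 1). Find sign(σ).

Trace 22: π^k(22) = [22, 81, 88, 74, 102, 46, 33] for k=0..6.
Decompose π into cycles: lengths [100, 20, 4, 1] (4 cycles, including the fixed point 0).
125 − 4 = 121 transpositions; sign(π) = (−1)^121 = -1.
Zolotarev: (123|125) = -1, matching the cycle-count sign.

-1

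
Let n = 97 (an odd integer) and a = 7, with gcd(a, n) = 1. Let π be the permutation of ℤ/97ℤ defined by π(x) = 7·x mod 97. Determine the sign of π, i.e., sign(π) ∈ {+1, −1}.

-1

Orbit of 11 under x↦7x: [11, 77, 54, 87, 27, 92, 62]… (length divides ord_97(7)).
Cycle type of π: 96 + 1; total 2 cycles.
2 cycles on 97: each ℓ→(−1)^(ℓ−1), product (−1)^95 = -1.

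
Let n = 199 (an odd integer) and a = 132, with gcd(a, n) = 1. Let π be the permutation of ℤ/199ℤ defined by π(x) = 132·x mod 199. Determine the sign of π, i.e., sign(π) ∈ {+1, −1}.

Orbit of 132 under x↦132x: [132, 111, 125, 182, 144, 103, 64]… (length divides ord_199(132)).
π_132 has 7 disjoint cycles with lengths [33, 33, 33, 33, 33, 33, 1] on {0,…,198}.
199 − 7 = 192 transpositions; sign(π) = (−1)^192 = +1.

+1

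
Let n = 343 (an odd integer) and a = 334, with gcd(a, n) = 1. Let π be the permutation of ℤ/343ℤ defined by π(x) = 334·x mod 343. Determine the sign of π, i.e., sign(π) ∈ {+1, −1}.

-1

Trace 153: π^k(153) = [153, 338, 45, 281, 215, 123, 265] for k=0..6.
π_334 has 4 disjoint cycles with lengths [294, 42, 6, 1] on {0,…,342}.
With 4 cycles on 343 points, sign = (−1)^{343−4} = -1.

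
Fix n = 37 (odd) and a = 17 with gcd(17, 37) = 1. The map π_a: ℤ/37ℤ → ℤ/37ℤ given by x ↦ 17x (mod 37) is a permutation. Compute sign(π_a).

Start at x=31: 31 → 9 → 5 → 11 → 2 → 34 → 23 → … (one orbit).
The orbit structure of x ↦ 17x mod 37: 2 orbits of sizes [36, 1].
With 2 cycles on 37 points, sign = (−1)^{37−2} = -1.
Zolotarev: (17|37) = -1, matching the cycle-count sign.

-1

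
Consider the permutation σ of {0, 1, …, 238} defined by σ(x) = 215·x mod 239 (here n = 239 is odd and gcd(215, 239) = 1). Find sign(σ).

-1

Orbit of 195 under x↦215x: [195, 100, 229, 1, 215, 98, 38]… (length divides ord_239(215)).
Cycle type of π: 14×17 + 1; total 18 cycles.
18 cycles on 239: each ℓ→(−1)^(ℓ−1), product (−1)^221 = -1.
Via Zolotarev, sign(π_{215}) = (215|239) = -1.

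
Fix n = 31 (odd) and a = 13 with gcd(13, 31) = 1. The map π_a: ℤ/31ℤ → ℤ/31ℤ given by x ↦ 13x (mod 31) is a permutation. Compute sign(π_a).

-1

Trace 7: π^k(7) = [7, 29, 5, 3, 8, 11, 19] for k=0..6.
2 cycles of lengths [30, 1].
With 2 cycles on 31 points, sign = (−1)^{31−2} = -1.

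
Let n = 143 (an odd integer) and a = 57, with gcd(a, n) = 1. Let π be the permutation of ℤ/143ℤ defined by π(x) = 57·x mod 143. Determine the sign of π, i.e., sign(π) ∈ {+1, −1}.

Start at x=92: 92 → 96 → 38 → 21 → 53 → 18 → 25 → … (one orbit).
Decompose π into cycles: lengths [20, 20, 20, 20, 20, 20, 10, 4, 4, 4, 1] (11 cycles, including the fixed point 0).
Σ(ℓ_i−1) = 143−11 = 132; sign = (−1)^132 = +1.
Zolotarev: (57|143) = +1, matching the cycle-count sign.

+1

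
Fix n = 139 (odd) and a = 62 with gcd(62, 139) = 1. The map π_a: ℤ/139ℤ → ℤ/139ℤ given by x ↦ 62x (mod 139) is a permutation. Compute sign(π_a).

Start at x=91: 91 → 82 → 80 → 95 → 52 → 27 → 6 → … (one orbit).
4 cycles of lengths [46, 46, 46, 1].
With 4 cycles on 139 points, sign = (−1)^{139−4} = -1.

-1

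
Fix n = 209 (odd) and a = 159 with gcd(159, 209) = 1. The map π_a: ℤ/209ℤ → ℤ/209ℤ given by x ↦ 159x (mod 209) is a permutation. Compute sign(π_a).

+1

Trace 115: π^k(115) = [115, 102, 125, 20, 45, 49, 58] for k=0..6.
21 cycles of lengths [15, 15, 15, 15, 15, 15, 15, 15, 15, 15, 15, 15, 5, 5, 3, 3, 3, 3, 3, 3, 1].
n − c = 209 − 21 = 188; sign = (−1)^188 = +1.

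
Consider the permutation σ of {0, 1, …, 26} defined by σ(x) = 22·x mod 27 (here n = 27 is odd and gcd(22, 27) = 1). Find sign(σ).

Trace 13: π^k(13) = [13, 16, 1, 22, 25, 10, 4] for k=0..6.
Cycle type of π: 9×2 + 3×2 + 1×3; total 7 cycles.
With 7 cycles on 27 points, sign = (−1)^{27−7} = +1.

+1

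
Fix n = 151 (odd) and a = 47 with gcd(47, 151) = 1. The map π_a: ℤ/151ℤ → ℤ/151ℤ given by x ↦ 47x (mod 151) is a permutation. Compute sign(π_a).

+1

Orbit of 90 under x↦47x: [90, 2, 94, 39, 21, 81, 32]… (length divides ord_151(47)).
Cycle type of π: 75×2 + 1; total 3 cycles.
3 cycles on 151: each ℓ→(−1)^(ℓ−1), product (−1)^148 = +1.
(47|151)_J = +1 (Zolotarev's lemma cross-check).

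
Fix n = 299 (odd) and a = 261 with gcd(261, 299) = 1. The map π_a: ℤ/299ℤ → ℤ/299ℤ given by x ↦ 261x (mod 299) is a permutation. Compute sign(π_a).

+1

Orbit of 1 under x↦261x: [1, 261, 248, 144, 209, 131, 105]… (length divides ord_299(261)).
π_261 has 39 disjoint cycles with lengths [11, 11, 11, 11, 11, 11, 11, 11, 11, 11, 11, 11, 11, 11, 11, 11, 11, 11, 11, 11, 11, 11, 11, 11, 11, 11, 1, 1, 1, 1, 1, 1, 1, 1, 1, 1, 1, 1, 1] on {0,…,298}.
sign(π) = (−1)^{n − #cycles} = (−1)^{299−39} = (−1)^260 = +1.
(261|299)_J = +1 (Zolotarev's lemma cross-check).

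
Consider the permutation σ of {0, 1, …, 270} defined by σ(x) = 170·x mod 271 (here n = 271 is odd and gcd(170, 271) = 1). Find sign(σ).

+1

Start at x=35: 35 → 259 → 128 → 80 → 50 → 99 → 28 → … (one orbit).
Cycle lengths of π_170 on ℤ/271ℤ: [135, 135, 1]; 3 cycles in total.
With 3 cycles on 271 points, sign = (−1)^{271−3} = +1.
(170|271)_J = +1 (Zolotarev's lemma cross-check).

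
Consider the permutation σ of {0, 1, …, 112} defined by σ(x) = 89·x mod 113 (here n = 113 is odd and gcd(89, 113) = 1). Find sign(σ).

-1

Orbit of 103 under x↦89x: [103, 14, 3, 41, 33, 112, 24]… (length divides ord_113(89)).
2 cycles of lengths [112, 1].
n − c = 113 − 2 = 111; sign = (−1)^111 = -1.
Zolotarev: (89|113) = -1, matching the cycle-count sign.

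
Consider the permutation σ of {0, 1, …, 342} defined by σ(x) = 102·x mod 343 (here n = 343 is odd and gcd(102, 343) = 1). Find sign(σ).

Start at x=284: 284 → 156 → 134 → 291 → 184 → 246 → 53 → … (one orbit).
7 cycles of lengths [147, 147, 21, 21, 3, 3, 1].
7 cycles on 343: each ℓ→(−1)^(ℓ−1), product (−1)^336 = +1.
The Jacobi symbol (102|343) = +1 (Zolotarev) agrees.

+1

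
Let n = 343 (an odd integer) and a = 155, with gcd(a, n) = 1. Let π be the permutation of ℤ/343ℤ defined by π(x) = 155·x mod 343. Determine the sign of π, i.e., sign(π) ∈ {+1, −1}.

Trace 232: π^k(232) = [232, 288, 50, 204, 64, 316, 274] for k=0..6.
19 cycles of lengths [49, 49, 49, 49, 49, 49, 7, 7, 7, 7, 7, 7, 1, 1, 1, 1, 1, 1, 1].
With 19 cycles on 343 points, sign = (−1)^{343−19} = +1.
Zolotarev: (155|343) = +1, matching the cycle-count sign.

+1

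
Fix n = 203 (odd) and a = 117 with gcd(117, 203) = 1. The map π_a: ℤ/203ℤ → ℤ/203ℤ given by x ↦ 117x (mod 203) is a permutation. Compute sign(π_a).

Start at x=117: 117 → 88 → 146 → 30 → 59 → 1 → 117 (one orbit).
The orbit structure of x ↦ 117x mod 203: 58 orbits of sizes [6, 6, 6, 6, 6, 6, 6, 6, 6, 6, 6, 6, 6, 6, 6, 6, 6, 6, 6, 6, 6, 6, 6, 6, 6, 6, 6, 6, 6, 1, 1, 1, 1, 1, 1, 1, 1, 1, 1, 1, 1, 1, 1, 1, 1, 1, 1, 1, 1, 1, 1, 1, 1, 1, 1, 1, 1, 1].
sign(π) = (−1)^{n − #cycles} = (−1)^{203−58} = (−1)^145 = -1.
Via Zolotarev, sign(π_{117}) = (117|203) = -1.

-1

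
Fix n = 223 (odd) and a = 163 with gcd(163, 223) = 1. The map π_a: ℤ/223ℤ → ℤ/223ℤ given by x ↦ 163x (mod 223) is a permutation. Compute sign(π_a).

Trace 8: π^k(8) = [8, 189, 33, 27, 164, 195, 119] for k=0..6.
π_163 has 4 disjoint cycles with lengths [74, 74, 74, 1] on {0,…,222}.
n − c = 223 − 4 = 219; sign = (−1)^219 = -1.
The Jacobi symbol (163|223) = -1 (Zolotarev) agrees.

-1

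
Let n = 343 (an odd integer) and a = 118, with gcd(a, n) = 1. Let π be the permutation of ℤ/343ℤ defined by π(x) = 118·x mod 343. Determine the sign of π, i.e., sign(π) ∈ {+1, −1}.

-1

Orbit of 195 under x↦118x: [195, 29, 335, 85, 83, 190, 125]… (length divides ord_343(118)).
π_118 has 10 disjoint cycles with lengths [98, 98, 98, 14, 14, 14, 2, 2, 2, 1] on {0,…,342}.
Σ(ℓ_i−1) = 343−10 = 333; sign = (−1)^333 = -1.
Zolotarev: (118|343) = -1, matching the cycle-count sign.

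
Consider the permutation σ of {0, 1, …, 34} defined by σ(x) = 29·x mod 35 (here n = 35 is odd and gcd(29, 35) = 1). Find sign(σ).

+1

Orbit of 29 under x↦29x: [29, 1]… (length divides ord_35(29)).
The orbit structure of x ↦ 29x mod 35: 21 orbits of sizes [2, 2, 2, 2, 2, 2, 2, 2, 2, 2, 2, 2, 2, 2, 1, 1, 1, 1, 1, 1, 1].
n − c = 35 − 21 = 14; sign = (−1)^14 = +1.
Zolotarev: (29|35) = +1, matching the cycle-count sign.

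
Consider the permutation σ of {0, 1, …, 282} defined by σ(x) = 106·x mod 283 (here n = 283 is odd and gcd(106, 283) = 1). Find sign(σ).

+1

Start at x=116: 116 → 127 → 161 → 86 → 60 → 134 → 54 → … (one orbit).
Cycle type of π: 47×6 + 1; total 7 cycles.
7 cycles on 283: each ℓ→(−1)^(ℓ−1), product (−1)^276 = +1.
Check: (106/283) = +1 by Zolotarev.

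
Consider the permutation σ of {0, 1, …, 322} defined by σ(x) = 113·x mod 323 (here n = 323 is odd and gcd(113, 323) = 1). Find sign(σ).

+1

Orbit of 303 under x↦113x: [303, 1, 113, 172, 56, 191, 265]… (length divides ord_323(113)).
Cycle lengths of π_113 on ℤ/323ℤ: [16, 16, 16, 16, 16, 16, 16, 16, 16, 16, 16, 16, 16, 16, 16, 16, 16, 16, 16, 2, 2, 2, 2, 2, 2, 2, 2, 2, 1]; 29 cycles in total.
n − c = 323 − 29 = 294; sign = (−1)^294 = +1.
Check: (113/323) = +1 by Zolotarev.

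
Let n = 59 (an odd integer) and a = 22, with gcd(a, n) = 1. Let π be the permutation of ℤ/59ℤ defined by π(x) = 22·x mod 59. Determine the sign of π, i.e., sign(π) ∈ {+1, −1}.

+1

Start at x=22: 22 → 12 → 28 → 26 → 41 → 17 → 20 → … (one orbit).
3 cycles of lengths [29, 29, 1].
3 cycles on 59: each ℓ→(−1)^(ℓ−1), product (−1)^56 = +1.
Check: (22/59) = +1 by Zolotarev.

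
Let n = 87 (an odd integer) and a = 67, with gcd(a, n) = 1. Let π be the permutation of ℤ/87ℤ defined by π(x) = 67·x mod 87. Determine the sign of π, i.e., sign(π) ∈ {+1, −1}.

Start at x=7: 7 → 34 → 16 → 28 → 49 → 64 → 25 → … (one orbit).
The orbit structure of x ↦ 67x mod 87: 9 orbits of sizes [14, 14, 14, 14, 14, 14, 1, 1, 1].
sign(π) = (−1)^{n − #cycles} = (−1)^{87−9} = (−1)^78 = +1.

+1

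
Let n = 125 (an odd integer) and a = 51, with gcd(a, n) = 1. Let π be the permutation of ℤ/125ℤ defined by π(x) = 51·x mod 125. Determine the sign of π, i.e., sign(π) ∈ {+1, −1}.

+1

Orbit of 101 under x↦51x: [101, 26, 76, 1, 51]… (length divides ord_125(51)).
Cycle type of π: 5×20 + 1×25; total 45 cycles.
n − c = 125 − 45 = 80; sign = (−1)^80 = +1.
The Jacobi symbol (51|125) = +1 (Zolotarev) agrees.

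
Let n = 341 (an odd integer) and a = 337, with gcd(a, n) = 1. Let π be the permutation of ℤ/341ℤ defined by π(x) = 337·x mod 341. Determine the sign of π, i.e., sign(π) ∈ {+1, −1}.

+1

Orbit of 325 under x↦337x: [325, 64, 85, 1, 337, 16, 277]… (length divides ord_341(337)).
The orbit structure of x ↦ 337x mod 341: 35 orbits of sizes [10, 10, 10, 10, 10, 10, 10, 10, 10, 10, 10, 10, 10, 10, 10, 10, 10, 10, 10, 10, 10, 10, 10, 10, 10, 10, 10, 10, 10, 10, 10, 10, 10, 10, 1].
With 35 cycles on 341 points, sign = (−1)^{341−35} = +1.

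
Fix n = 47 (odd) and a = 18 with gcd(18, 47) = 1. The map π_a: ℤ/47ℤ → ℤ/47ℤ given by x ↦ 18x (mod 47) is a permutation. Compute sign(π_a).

+1

Trace 17: π^k(17) = [17, 24, 9, 21, 2, 36, 37] for k=0..6.
3 cycles of lengths [23, 23, 1].
47 − 3 = 44 transpositions; sign(π) = (−1)^44 = +1.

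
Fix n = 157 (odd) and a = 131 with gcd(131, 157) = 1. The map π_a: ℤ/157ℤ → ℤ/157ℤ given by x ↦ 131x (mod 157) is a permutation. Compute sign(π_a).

Orbit of 120 under x↦131x: [120, 20, 108, 18, 3, 79, 144]… (length divides ord_157(131)).
The orbit structure of x ↦ 131x mod 157: 2 orbits of sizes [156, 1].
2 cycles on 157: each ℓ→(−1)^(ℓ−1), product (−1)^155 = -1.
Check: (131/157) = -1 by Zolotarev.

-1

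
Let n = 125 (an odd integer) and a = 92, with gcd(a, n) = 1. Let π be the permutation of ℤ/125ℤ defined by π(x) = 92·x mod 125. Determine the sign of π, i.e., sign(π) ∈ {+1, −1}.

Trace 17: π^k(17) = [17, 64, 13, 71, 32, 69, 98] for k=0..6.
Decompose π into cycles: lengths [100, 20, 4, 1] (4 cycles, including the fixed point 0).
Σ(ℓ_i−1) = 125−4 = 121; sign = (−1)^121 = -1.
The Jacobi symbol (92|125) = -1 (Zolotarev) agrees.

-1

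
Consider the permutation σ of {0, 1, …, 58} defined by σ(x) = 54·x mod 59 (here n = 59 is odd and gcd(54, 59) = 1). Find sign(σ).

-1

Orbit of 5 under x↦54x: [5, 34, 7, 24, 57, 10, 9]… (length divides ord_59(54)).
Decompose π into cycles: lengths [58, 1] (2 cycles, including the fixed point 0).
With 2 cycles on 59 points, sign = (−1)^{59−2} = -1.
Zolotarev: (54|59) = -1, matching the cycle-count sign.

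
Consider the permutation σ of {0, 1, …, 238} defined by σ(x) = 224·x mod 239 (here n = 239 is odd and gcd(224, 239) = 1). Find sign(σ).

-1

Orbit of 151 under x↦224x: [151, 125, 37, 162, 199, 122, 82]… (length divides ord_239(224)).
π_224 has 2 disjoint cycles with lengths [238, 1] on {0,…,238}.
n − c = 239 − 2 = 237; sign = (−1)^237 = -1.
Check: (224/239) = -1 by Zolotarev.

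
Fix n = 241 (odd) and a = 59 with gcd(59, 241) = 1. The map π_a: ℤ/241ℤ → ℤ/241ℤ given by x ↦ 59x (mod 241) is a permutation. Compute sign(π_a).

Trace 67: π^k(67) = [67, 97, 180, 16, 221, 25, 29] for k=0..6.
Cycle type of π: 120×2 + 1; total 3 cycles.
sign(π) = (−1)^{n − #cycles} = (−1)^{241−3} = (−1)^238 = +1.

+1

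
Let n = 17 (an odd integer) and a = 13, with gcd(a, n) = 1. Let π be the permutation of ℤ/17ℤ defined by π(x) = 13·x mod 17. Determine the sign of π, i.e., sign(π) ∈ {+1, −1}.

+1

Start at x=4: 4 → 1 → 13 → 16 → 4 (one orbit).
The orbit structure of x ↦ 13x mod 17: 5 orbits of sizes [4, 4, 4, 4, 1].
Σ(ℓ_i−1) = 17−5 = 12; sign = (−1)^12 = +1.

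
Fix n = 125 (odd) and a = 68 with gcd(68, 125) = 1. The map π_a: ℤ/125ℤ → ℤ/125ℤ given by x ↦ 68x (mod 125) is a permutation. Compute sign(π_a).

Orbit of 68 under x↦68x: [68, 124, 57, 1]… (length divides ord_125(68)).
Decompose π into cycles: lengths [4, 4, 4, 4, 4, 4, 4, 4, 4, 4, 4, 4, 4, 4, 4, 4, 4, 4, 4, 4, 4, 4, 4, 4, 4, 4, 4, 4, 4, 4, 4, 1] (32 cycles, including the fixed point 0).
32 cycles on 125: each ℓ→(−1)^(ℓ−1), product (−1)^93 = -1.
Via Zolotarev, sign(π_{68}) = (68|125) = -1.

-1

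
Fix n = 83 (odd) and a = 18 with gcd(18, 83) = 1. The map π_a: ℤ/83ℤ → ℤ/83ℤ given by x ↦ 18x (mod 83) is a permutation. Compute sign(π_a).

-1

Orbit of 15 under x↦18x: [15, 21, 46, 81, 47, 16, 39]… (length divides ord_83(18)).
2 cycles of lengths [82, 1].
Σ(ℓ_i−1) = 83−2 = 81; sign = (−1)^81 = -1.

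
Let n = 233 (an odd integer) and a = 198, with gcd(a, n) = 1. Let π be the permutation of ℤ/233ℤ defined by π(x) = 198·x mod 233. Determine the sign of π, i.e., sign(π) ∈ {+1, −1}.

Trace 25: π^k(25) = [25, 57, 102, 158, 62, 160, 225] for k=0..6.
Cycle type of π: 232 + 1; total 2 cycles.
233 − 2 = 231 transpositions; sign(π) = (−1)^231 = -1.

-1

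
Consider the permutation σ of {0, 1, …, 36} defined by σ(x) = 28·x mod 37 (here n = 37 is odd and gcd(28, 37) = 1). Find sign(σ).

Trace 27: π^k(27) = [27, 16, 4, 1, 28, 7, 11] for k=0..6.
Cycle lengths of π_28 on ℤ/37ℤ: [18, 18, 1]; 3 cycles in total.
sign(π) = (−1)^{n − #cycles} = (−1)^{37−3} = (−1)^34 = +1.

+1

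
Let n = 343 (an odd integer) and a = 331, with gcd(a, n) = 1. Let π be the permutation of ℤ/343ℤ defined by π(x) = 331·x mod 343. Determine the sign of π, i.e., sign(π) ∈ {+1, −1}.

Orbit of 303 under x↦331x: [303, 137, 71, 177, 277, 106, 100]… (length divides ord_343(331)).
Cycle type of π: 147×2 + 21×2 + 3×2 + 1; total 7 cycles.
With 7 cycles on 343 points, sign = (−1)^{343−7} = +1.
Zolotarev: (331|343) = +1, matching the cycle-count sign.

+1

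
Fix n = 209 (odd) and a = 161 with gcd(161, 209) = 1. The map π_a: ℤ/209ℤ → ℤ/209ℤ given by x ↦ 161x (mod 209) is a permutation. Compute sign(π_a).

Orbit of 93 under x↦161x: [93, 134, 47, 43, 26, 6, 130]… (length divides ord_209(161)).
Decompose π into cycles: lengths [90, 90, 10, 9, 9, 1] (6 cycles, including the fixed point 0).
6 cycles on 209: each ℓ→(−1)^(ℓ−1), product (−1)^203 = -1.
Via Zolotarev, sign(π_{161}) = (161|209) = -1.

-1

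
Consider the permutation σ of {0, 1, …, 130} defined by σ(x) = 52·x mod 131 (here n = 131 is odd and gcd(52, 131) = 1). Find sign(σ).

+1

Start at x=52: 52 → 84 → 45 → 113 → 112 → 60 → 107 → … (one orbit).
Cycle type of π: 13×10 + 1; total 11 cycles.
Σ(ℓ_i−1) = 131−11 = 120; sign = (−1)^120 = +1.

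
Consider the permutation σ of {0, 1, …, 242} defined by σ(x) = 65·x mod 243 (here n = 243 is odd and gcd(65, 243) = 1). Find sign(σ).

Trace 61: π^k(61) = [61, 77, 145, 191, 22, 215, 124] for k=0..6.
π_65 has 6 disjoint cycles with lengths [162, 54, 18, 6, 2, 1] on {0,…,242}.
With 6 cycles on 243 points, sign = (−1)^{243−6} = -1.
Zolotarev: (65|243) = -1, matching the cycle-count sign.

-1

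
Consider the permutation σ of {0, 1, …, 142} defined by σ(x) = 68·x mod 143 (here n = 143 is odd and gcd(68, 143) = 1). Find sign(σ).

Trace 107: π^k(107) = [107, 126, 131, 42, 139, 14, 94] for k=0..6.
Cycle lengths of π_68 on ℤ/143ℤ: [30, 30, 30, 30, 10, 3, 3, 3, 3, 1]; 10 cycles in total.
sign(π) = (−1)^{n − #cycles} = (−1)^{143−10} = (−1)^133 = -1.
Check: (68/143) = -1 by Zolotarev.

-1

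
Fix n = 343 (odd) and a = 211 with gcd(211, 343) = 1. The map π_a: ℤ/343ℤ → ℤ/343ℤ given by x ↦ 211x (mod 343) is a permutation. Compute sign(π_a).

+1

Trace 71: π^k(71) = [71, 232, 246, 113, 176, 92, 204] for k=0..6.
Cycle lengths of π_211 on ℤ/343ℤ: [49, 49, 49, 49, 49, 49, 7, 7, 7, 7, 7, 7, 1, 1, 1, 1, 1, 1, 1]; 19 cycles in total.
n − c = 343 − 19 = 324; sign = (−1)^324 = +1.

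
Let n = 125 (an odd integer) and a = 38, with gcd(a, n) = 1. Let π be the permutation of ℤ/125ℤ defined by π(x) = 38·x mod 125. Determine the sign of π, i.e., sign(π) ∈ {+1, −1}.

-1

Start at x=122: 122 → 11 → 43 → 9 → 92 → 121 → 98 → … (one orbit).
Decompose π into cycles: lengths [100, 20, 4, 1] (4 cycles, including the fixed point 0).
sign(π) = (−1)^{n − #cycles} = (−1)^{125−4} = (−1)^121 = -1.
(38|125)_J = -1 (Zolotarev's lemma cross-check).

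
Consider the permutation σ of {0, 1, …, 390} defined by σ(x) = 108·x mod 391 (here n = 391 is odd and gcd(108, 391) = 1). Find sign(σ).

-1

Trace 4: π^k(4) = [4, 41, 127, 31, 220, 300, 338] for k=0..6.
Decompose π into cycles: lengths [176, 176, 16, 11, 11, 1] (6 cycles, including the fixed point 0).
sign(π) = (−1)^{n − #cycles} = (−1)^{391−6} = (−1)^385 = -1.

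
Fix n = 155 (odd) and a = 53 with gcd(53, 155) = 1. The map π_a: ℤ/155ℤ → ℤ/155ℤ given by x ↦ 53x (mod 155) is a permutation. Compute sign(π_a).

Orbit of 1 under x↦53x: [1, 53, 19, 77, 51, 68, 39]… (length divides ord_155(53)).
π_53 has 5 disjoint cycles with lengths [60, 60, 30, 4, 1] on {0,…,154}.
155 − 5 = 150 transpositions; sign(π) = (−1)^150 = +1.

+1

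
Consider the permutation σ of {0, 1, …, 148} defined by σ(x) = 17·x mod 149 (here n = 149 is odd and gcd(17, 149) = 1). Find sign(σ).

Orbit of 17 under x↦17x: [17, 140, 145, 81, 36, 16, 123]… (length divides ord_149(17)).
5 cycles of lengths [37, 37, 37, 37, 1].
Σ(ℓ_i−1) = 149−5 = 144; sign = (−1)^144 = +1.
The Jacobi symbol (17|149) = +1 (Zolotarev) agrees.

+1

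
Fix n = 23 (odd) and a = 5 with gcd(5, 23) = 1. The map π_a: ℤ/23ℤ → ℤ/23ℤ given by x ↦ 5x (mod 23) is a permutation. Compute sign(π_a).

-1

Trace 12: π^k(12) = [12, 14, 1, 5, 2, 10, 4] for k=0..6.
π_5 has 2 disjoint cycles with lengths [22, 1] on {0,…,22}.
sign(π) = (−1)^{n − #cycles} = (−1)^{23−2} = (−1)^21 = -1.
Via Zolotarev, sign(π_{5}) = (5|23) = -1.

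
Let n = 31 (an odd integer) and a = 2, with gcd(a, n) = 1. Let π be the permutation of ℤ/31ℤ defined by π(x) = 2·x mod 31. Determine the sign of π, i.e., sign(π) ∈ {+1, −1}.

Orbit of 16 under x↦2x: [16, 1, 2, 4, 8]… (length divides ord_31(2)).
Decompose π into cycles: lengths [5, 5, 5, 5, 5, 5, 1] (7 cycles, including the fixed point 0).
sign(π) = (−1)^{n − #cycles} = (−1)^{31−7} = (−1)^24 = +1.
The Jacobi symbol (2|31) = +1 (Zolotarev) agrees.

+1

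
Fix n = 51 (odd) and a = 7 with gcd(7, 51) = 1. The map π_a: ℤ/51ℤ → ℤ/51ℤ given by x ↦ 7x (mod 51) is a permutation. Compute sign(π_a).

Trace 49: π^k(49) = [49, 37, 4, 28, 43, 46, 16] for k=0..6.
Decompose π into cycles: lengths [16, 16, 16, 1, 1, 1] (6 cycles, including the fixed point 0).
sign(π) = (−1)^{n − #cycles} = (−1)^{51−6} = (−1)^45 = -1.

-1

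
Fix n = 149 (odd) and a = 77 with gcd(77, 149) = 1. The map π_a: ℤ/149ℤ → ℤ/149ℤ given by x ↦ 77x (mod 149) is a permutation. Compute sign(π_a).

Start at x=41: 41 → 28 → 70 → 26 → 65 → 88 → 71 → … (one orbit).
π_77 has 2 disjoint cycles with lengths [148, 1] on {0,…,148}.
sign(π) = (−1)^{n − #cycles} = (−1)^{149−2} = (−1)^147 = -1.

-1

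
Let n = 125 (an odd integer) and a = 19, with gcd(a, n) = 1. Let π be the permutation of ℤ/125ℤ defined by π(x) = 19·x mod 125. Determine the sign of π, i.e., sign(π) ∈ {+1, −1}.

Trace 124: π^k(124) = [124, 106, 14, 16, 54, 26, 119] for k=0..6.
Cycle type of π: 50×2 + 10×2 + 2×2 + 1; total 7 cycles.
125 − 7 = 118 transpositions; sign(π) = (−1)^118 = +1.
Via Zolotarev, sign(π_{19}) = (19|125) = +1.

+1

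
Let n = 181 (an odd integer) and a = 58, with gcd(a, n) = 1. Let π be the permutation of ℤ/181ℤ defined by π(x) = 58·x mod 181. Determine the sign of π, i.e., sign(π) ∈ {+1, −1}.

Orbit of 43 under x↦58x: [43, 141, 33, 104, 59, 164, 100]… (length divides ord_181(58)).
Decompose π into cycles: lengths [180, 1] (2 cycles, including the fixed point 0).
With 2 cycles on 181 points, sign = (−1)^{181−2} = -1.

-1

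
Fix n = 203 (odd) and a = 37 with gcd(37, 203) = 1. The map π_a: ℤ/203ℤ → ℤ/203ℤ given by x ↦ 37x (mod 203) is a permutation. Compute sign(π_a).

Orbit of 193 under x↦37x: [193, 36, 114, 158, 162, 107, 102]… (length divides ord_203(37)).
Cycle lengths of π_37 on ℤ/203ℤ: [84, 84, 28, 3, 3, 1]; 6 cycles in total.
Σ(ℓ_i−1) = 203−6 = 197; sign = (−1)^197 = -1.
Zolotarev: (37|203) = -1, matching the cycle-count sign.

-1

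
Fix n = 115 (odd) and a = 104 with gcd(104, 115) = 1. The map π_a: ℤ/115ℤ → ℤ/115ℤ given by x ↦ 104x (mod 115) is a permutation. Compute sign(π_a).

+1

Start at x=4: 4 → 71 → 24 → 81 → 29 → 26 → 59 → … (one orbit).
Cycle type of π: 22×4 + 11×2 + 2×2 + 1; total 9 cycles.
Σ(ℓ_i−1) = 115−9 = 106; sign = (−1)^106 = +1.
(104|115)_J = +1 (Zolotarev's lemma cross-check).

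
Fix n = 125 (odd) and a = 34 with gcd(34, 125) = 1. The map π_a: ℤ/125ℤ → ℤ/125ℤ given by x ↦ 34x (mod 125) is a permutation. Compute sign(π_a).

Start at x=76: 76 → 84 → 106 → 104 → 36 → 99 → 116 → … (one orbit).
Cycle type of π: 50×2 + 10×2 + 2×2 + 1; total 7 cycles.
With 7 cycles on 125 points, sign = (−1)^{125−7} = +1.

+1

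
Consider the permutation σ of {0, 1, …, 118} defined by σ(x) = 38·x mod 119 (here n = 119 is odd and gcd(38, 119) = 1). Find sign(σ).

-1

Trace 67: π^k(67) = [67, 47, 1, 38, 16, 13, 18] for k=0..6.
Cycle lengths of π_38 on ℤ/119ℤ: [12, 12, 12, 12, 12, 12, 12, 12, 6, 4, 4, 4, 4, 1]; 14 cycles in total.
n − c = 119 − 14 = 105; sign = (−1)^105 = -1.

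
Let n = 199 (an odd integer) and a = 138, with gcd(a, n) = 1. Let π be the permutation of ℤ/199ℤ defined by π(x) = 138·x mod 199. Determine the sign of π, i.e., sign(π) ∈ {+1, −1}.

Orbit of 138 under x↦138x: [138, 139, 78, 18, 96, 114, 11]… (length divides ord_199(138)).
The orbit structure of x ↦ 138x mod 199: 10 orbits of sizes [22, 22, 22, 22, 22, 22, 22, 22, 22, 1].
10 cycles on 199: each ℓ→(−1)^(ℓ−1), product (−1)^189 = -1.

-1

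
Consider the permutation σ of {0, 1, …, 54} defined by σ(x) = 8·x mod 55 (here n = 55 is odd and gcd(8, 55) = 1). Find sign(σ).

Orbit of 36 under x↦8x: [36, 13, 49, 7, 1, 8, 9]… (length divides ord_55(8)).
Cycle type of π: 20×2 + 10 + 4 + 1; total 5 cycles.
5 cycles on 55: each ℓ→(−1)^(ℓ−1), product (−1)^50 = +1.
Check: (8/55) = +1 by Zolotarev.

+1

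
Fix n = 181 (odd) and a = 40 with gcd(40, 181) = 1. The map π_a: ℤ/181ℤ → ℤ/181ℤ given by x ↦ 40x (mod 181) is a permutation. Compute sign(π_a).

Start at x=130: 130 → 132 → 31 → 154 → 6 → 59 → 7 → … (one orbit).
Cycle lengths of π_40 on ℤ/181ℤ: [60, 60, 60, 1]; 4 cycles in total.
181 − 4 = 177 transpositions; sign(π) = (−1)^177 = -1.
Via Zolotarev, sign(π_{40}) = (40|181) = -1.

-1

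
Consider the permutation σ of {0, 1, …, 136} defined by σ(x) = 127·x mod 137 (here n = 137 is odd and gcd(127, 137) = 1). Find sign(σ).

Start at x=127: 127 → 100 → 96 → 136 → 10 → 37 → 41 → … (one orbit).
Cycle lengths of π_127 on ℤ/137ℤ: [8, 8, 8, 8, 8, 8, 8, 8, 8, 8, 8, 8, 8, 8, 8, 8, 8, 1]; 18 cycles in total.
sign(π) = (−1)^{n − #cycles} = (−1)^{137−18} = (−1)^119 = -1.

-1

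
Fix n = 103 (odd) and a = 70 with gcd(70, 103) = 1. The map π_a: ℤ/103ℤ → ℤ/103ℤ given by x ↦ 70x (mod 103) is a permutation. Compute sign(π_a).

Orbit of 14 under x↦70x: [14, 53, 2, 37, 15, 20, 61]… (length divides ord_103(70)).
π_70 has 2 disjoint cycles with lengths [102, 1] on {0,…,102}.
2 cycles on 103: each ℓ→(−1)^(ℓ−1), product (−1)^101 = -1.
(70|103)_J = -1 (Zolotarev's lemma cross-check).

-1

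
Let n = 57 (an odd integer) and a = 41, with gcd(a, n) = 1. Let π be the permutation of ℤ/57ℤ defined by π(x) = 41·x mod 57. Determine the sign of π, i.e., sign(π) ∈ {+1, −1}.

+1

Orbit of 14 under x↦41x: [14, 4, 50, 55, 32, 1, 41]… (length divides ord_57(41)).
π_41 has 5 disjoint cycles with lengths [18, 18, 18, 2, 1] on {0,…,56}.
Σ(ℓ_i−1) = 57−5 = 52; sign = (−1)^52 = +1.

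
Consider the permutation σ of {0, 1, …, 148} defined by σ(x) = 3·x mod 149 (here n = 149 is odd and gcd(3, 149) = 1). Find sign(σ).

-1

Orbit of 124 under x↦3x: [124, 74, 73, 70, 61, 34, 102]… (length divides ord_149(3)).
2 cycles of lengths [148, 1].
sign(π) = (−1)^{n − #cycles} = (−1)^{149−2} = (−1)^147 = -1.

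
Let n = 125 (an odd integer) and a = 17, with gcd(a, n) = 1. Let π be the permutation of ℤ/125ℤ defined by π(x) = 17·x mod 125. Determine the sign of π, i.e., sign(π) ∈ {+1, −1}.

-1

Orbit of 2 under x↦17x: [2, 34, 78, 76, 42, 89, 13]… (length divides ord_125(17)).
4 cycles of lengths [100, 20, 4, 1].
125 − 4 = 121 transpositions; sign(π) = (−1)^121 = -1.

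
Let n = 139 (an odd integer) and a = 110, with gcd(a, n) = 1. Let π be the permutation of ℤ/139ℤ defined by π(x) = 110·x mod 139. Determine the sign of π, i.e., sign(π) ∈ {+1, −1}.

-1

Orbit of 108 under x↦110x: [108, 65, 61, 38, 10, 127, 70]… (length divides ord_139(110)).
Decompose π into cycles: lengths [138, 1] (2 cycles, including the fixed point 0).
139 − 2 = 137 transpositions; sign(π) = (−1)^137 = -1.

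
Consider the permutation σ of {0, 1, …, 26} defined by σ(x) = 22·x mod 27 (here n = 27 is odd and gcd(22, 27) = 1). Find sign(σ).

+1

Trace 16: π^k(16) = [16, 1, 22, 25, 10, 4, 7] for k=0..6.
7 cycles of lengths [9, 9, 3, 3, 1, 1, 1].
7 cycles on 27: each ℓ→(−1)^(ℓ−1), product (−1)^20 = +1.
(22|27)_J = +1 (Zolotarev's lemma cross-check).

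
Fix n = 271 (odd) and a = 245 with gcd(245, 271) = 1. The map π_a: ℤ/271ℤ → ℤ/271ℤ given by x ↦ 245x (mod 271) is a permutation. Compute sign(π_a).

+1

Start at x=57: 57 → 144 → 50 → 55 → 196 → 53 → 248 → … (one orbit).
3 cycles of lengths [135, 135, 1].
sign(π) = (−1)^{n − #cycles} = (−1)^{271−3} = (−1)^268 = +1.
(245|271)_J = +1 (Zolotarev's lemma cross-check).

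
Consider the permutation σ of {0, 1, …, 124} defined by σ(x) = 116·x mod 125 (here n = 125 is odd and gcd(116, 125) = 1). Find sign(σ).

Trace 101: π^k(101) = [101, 91, 56, 121, 36, 51, 41] for k=0..6.
Cycle lengths of π_116 on ℤ/125ℤ: [25, 25, 25, 25, 5, 5, 5, 5, 1, 1, 1, 1, 1]; 13 cycles in total.
125 − 13 = 112 transpositions; sign(π) = (−1)^112 = +1.
Via Zolotarev, sign(π_{116}) = (116|125) = +1.

+1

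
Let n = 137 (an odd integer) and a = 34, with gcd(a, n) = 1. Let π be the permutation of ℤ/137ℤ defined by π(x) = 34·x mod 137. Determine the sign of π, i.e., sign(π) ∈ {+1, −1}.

+1

Orbit of 1 under x↦34x: [1, 34, 60, 122, 38, 59, 88]… (length divides ord_137(34)).
Decompose π into cycles: lengths [17, 17, 17, 17, 17, 17, 17, 17, 1] (9 cycles, including the fixed point 0).
Σ(ℓ_i−1) = 137−9 = 128; sign = (−1)^128 = +1.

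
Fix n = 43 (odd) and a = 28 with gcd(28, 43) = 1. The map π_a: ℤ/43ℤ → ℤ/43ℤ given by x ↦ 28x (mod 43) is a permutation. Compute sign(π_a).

Orbit of 26 under x↦28x: [26, 40, 2, 13, 20, 1, 28]… (length divides ord_43(28)).
2 cycles of lengths [42, 1].
sign(π) = (−1)^{n − #cycles} = (−1)^{43−2} = (−1)^41 = -1.

-1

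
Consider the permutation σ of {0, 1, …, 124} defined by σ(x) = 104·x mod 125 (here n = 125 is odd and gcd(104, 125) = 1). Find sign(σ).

+1

Start at x=66: 66 → 114 → 106 → 24 → 121 → 84 → 111 → … (one orbit).
Decompose π into cycles: lengths [50, 50, 10, 10, 2, 2, 1] (7 cycles, including the fixed point 0).
With 7 cycles on 125 points, sign = (−1)^{125−7} = +1.
(104|125)_J = +1 (Zolotarev's lemma cross-check).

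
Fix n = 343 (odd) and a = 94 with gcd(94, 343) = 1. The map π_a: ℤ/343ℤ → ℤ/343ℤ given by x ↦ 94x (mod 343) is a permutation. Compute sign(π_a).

-1

Orbit of 176 under x↦94x: [176, 80, 317, 300, 74, 96, 106]… (length divides ord_343(94)).
π_94 has 4 disjoint cycles with lengths [294, 42, 6, 1] on {0,…,342}.
Σ(ℓ_i−1) = 343−4 = 339; sign = (−1)^339 = -1.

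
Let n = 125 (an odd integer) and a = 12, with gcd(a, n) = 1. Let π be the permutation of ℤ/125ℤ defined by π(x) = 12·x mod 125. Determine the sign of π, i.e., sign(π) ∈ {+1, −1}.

-1

Orbit of 66 under x↦12x: [66, 42, 4, 48, 76, 37, 69]… (length divides ord_125(12)).
The orbit structure of x ↦ 12x mod 125: 4 orbits of sizes [100, 20, 4, 1].
Σ(ℓ_i−1) = 125−4 = 121; sign = (−1)^121 = -1.
Via Zolotarev, sign(π_{12}) = (12|125) = -1.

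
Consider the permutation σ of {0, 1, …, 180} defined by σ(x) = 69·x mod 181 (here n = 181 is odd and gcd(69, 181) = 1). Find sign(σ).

-1

Trace 42: π^k(42) = [42, 2, 138, 110, 169, 77, 64] for k=0..6.
2 cycles of lengths [180, 1].
181 − 2 = 179 transpositions; sign(π) = (−1)^179 = -1.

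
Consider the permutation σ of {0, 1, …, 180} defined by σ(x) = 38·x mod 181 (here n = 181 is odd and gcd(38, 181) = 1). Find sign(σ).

Orbit of 29 under x↦38x: [29, 16, 65, 117, 102, 75, 135]… (length divides ord_181(38)).
π_38 has 5 disjoint cycles with lengths [45, 45, 45, 45, 1] on {0,…,180}.
181 − 5 = 176 transpositions; sign(π) = (−1)^176 = +1.

+1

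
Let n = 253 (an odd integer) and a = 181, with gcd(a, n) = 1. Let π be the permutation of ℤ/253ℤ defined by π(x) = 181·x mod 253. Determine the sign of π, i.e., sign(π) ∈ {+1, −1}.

Orbit of 203 under x↦181x: [203, 58, 125, 108, 67, 236, 212]… (length divides ord_253(181)).
Cycle type of π: 110×2 + 22 + 5×2 + 1; total 6 cycles.
n − c = 253 − 6 = 247; sign = (−1)^247 = -1.
Check: (181/253) = -1 by Zolotarev.

-1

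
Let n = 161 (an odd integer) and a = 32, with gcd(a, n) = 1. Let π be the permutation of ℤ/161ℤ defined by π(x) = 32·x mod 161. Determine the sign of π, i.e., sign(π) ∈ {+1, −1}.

+1

Start at x=128: 128 → 71 → 18 → 93 → 78 → 81 → 16 → … (one orbit).
9 cycles of lengths [33, 33, 33, 33, 11, 11, 3, 3, 1].
Σ(ℓ_i−1) = 161−9 = 152; sign = (−1)^152 = +1.
Zolotarev: (32|161) = +1, matching the cycle-count sign.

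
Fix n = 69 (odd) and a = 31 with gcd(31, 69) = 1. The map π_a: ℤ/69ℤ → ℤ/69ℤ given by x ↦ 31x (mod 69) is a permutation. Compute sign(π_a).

Start at x=25: 25 → 16 → 13 → 58 → 4 → 55 → 49 → … (one orbit).
Decompose π into cycles: lengths [11, 11, 11, 11, 11, 11, 1, 1, 1] (9 cycles, including the fixed point 0).
69 − 9 = 60 transpositions; sign(π) = (−1)^60 = +1.

+1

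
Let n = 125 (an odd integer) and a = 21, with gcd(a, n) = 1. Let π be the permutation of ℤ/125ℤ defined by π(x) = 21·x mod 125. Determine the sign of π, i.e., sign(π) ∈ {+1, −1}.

+1

Orbit of 111 under x↦21x: [111, 81, 76, 96, 16, 86, 56]… (length divides ord_125(21)).
13 cycles of lengths [25, 25, 25, 25, 5, 5, 5, 5, 1, 1, 1, 1, 1].
With 13 cycles on 125 points, sign = (−1)^{125−13} = +1.
Zolotarev: (21|125) = +1, matching the cycle-count sign.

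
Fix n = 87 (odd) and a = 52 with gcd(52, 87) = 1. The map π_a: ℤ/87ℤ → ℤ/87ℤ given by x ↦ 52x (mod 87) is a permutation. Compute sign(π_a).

+1

Orbit of 7 under x↦52x: [7, 16, 49, 25, 82, 1, 52]… (length divides ord_87(52)).
The orbit structure of x ↦ 52x mod 87: 15 orbits of sizes [7, 7, 7, 7, 7, 7, 7, 7, 7, 7, 7, 7, 1, 1, 1].
87 − 15 = 72 transpositions; sign(π) = (−1)^72 = +1.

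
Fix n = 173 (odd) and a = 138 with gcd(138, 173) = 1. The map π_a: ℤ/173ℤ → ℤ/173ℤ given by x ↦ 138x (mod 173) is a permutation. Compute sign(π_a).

+1

Orbit of 83 under x↦138x: [83, 36, 124, 158, 6, 136, 84]… (length divides ord_173(138)).
Decompose π into cycles: lengths [43, 43, 43, 43, 1] (5 cycles, including the fixed point 0).
173 − 5 = 168 transpositions; sign(π) = (−1)^168 = +1.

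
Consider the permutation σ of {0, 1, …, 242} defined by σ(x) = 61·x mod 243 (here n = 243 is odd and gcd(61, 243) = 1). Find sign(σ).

+1

Trace 4: π^k(4) = [4, 1, 61, 76, 19, 187, 229] for k=0..6.
Decompose π into cycles: lengths [81, 81, 27, 27, 9, 9, 3, 3, 1, 1, 1] (11 cycles, including the fixed point 0).
sign(π) = (−1)^{n − #cycles} = (−1)^{243−11} = (−1)^232 = +1.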